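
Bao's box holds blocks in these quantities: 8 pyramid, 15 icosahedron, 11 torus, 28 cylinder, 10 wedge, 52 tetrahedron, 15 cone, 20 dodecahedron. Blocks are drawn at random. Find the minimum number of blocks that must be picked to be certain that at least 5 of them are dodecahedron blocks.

144

In the worst case for collecting dodecahedron blocks, every non-dodecahedron block comes out first.
There are 8 + 15 + 11 + 28 + 10 + 52 + 15 = 139 non-dodecahedron blocks altogether.
After those, each further block must be dodecahedron, so 139 + 5 = 144 draws guarantee 5 dodecahedron blocks.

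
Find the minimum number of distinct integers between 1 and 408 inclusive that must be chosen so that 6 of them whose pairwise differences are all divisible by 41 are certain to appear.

Integers whose pairwise differences are multiples of 41 are exactly those sharing a remainder mod 41. The 41 residue classes mod 41 are the pigeonholes.
With 205 integers one could put 5 in each residue class and have no class reach 6.
The 206th integer pushes some class to 6, so 41·5 + 1 = 206.

206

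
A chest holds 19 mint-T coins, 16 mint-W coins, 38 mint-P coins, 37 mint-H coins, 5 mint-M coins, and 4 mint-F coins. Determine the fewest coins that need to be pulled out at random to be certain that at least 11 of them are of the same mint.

Put each drawn coin into a box by mint. The largest draw with every box below 11 takes min(count, 10) from each mint; mints with fewer than 10 contribute all they have.
Σ min(cᵢ, 10) = 10 + 10 + 10 + 10 + 5 + 4 = 49.
Draw number 49 + 1 = 50 must push one box to 11.

50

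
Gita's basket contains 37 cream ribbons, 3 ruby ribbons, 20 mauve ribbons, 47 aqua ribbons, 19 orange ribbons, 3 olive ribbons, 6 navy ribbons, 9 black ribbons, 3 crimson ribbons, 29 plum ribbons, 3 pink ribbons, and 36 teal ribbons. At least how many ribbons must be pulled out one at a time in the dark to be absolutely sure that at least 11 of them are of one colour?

88

An adversary could hand out at most 10 ribbons per colour (6 colours run out sooner): 10 + 3 + 10 + 10 + 10 + 3 + 6 + 9 + 3 + 10 + 3 + 10 = 87 ribbons and still no colour has 11.
Pigeonhole: one more ribbon lands in a colour already at 10, so 88 draws are enough and 87 are not.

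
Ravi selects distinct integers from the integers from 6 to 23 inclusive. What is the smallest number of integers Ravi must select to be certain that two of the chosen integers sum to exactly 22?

14

Two chosen integers sum to 22 exactly when both halves of some pair {x, 22−x} with 6 ≤ x ≤ 22−x ≤ 16 are chosen — 5 such pairs.
The remaining 8 elements (those with no distinct partner in range) can never complete a 22-sum, so the worst case takes all of them and one from each pair: 8 + 5 = 13.
The 14th integer has to be the second member of some pair, so 13 + 1 = 14.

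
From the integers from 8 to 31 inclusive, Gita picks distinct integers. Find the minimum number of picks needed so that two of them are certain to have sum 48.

18

A set avoiding the sum 48 can contain at most one of each pair {x, 48−x}, plus the 10 elements whose complement lies outside the range or equal to its own complement.
The integers 8, …, 24 (17 of them) are such a set: any two sum to at least 8+9 = 17 and at most 23+24 = 47 < 48.
By the pigeonhole principle, any 18th integer completes one of the 7 pairs, so 18 choices force a sum of 48.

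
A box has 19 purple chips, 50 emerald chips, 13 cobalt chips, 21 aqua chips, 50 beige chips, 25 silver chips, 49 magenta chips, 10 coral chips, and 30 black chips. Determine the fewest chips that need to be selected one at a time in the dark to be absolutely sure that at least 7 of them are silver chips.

249

In the worst case for collecting silver chips, every non-silver chip comes out first.
There are 19 + 50 + 13 + 21 + 50 + 49 + 10 + 30 = 242 non-silver chips altogether.
After those, each further chip must be silver, so 242 + 7 = 249 draws guarantee 7 silver chips.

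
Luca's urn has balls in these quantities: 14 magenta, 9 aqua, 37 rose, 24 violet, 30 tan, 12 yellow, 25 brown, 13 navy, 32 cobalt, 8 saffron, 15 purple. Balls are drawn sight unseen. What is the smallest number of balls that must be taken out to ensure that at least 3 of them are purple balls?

207

In the worst case for collecting purple balls, every non-purple ball comes out first.
There are 14 + 9 + 37 + 24 + 30 + 12 + 25 + 13 + 32 + 8 = 204 non-purple balls altogether.
After those, each further ball must be purple, so 204 + 3 = 207 draws guarantee 3 purple balls.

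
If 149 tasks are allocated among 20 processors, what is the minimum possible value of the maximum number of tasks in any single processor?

8

The 20 processors are the holes and the 149 tasks are the pigeons.
If every processor held at most 7 tasks, the total would be at most 20 × 7 = 140, which is less than 149.
So some processor holds at least ⌈149/20⌉ = 8 tasks.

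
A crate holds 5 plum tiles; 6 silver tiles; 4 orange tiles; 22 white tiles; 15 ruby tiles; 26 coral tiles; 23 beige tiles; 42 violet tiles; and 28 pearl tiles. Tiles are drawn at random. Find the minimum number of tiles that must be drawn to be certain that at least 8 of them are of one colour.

The 9 colours are the holes; the tiles drawn are the pigeons.
To avoid 8 of any one colour, the worst case takes at most 7 of each colour, or every tile of a colour that has fewer than 7.
That gives 5 + 6 + 4 + 7 + 7 + 7 + 7 + 7 + 7 = 57 tiles with no colour reaching 8.
The next tile forces some colour to 8, so 57 + 1 = 58.

58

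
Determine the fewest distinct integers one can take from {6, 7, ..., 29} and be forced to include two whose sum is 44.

Two chosen integers sum to 44 exactly when both halves of some pair {x, 44−x} with 15 ≤ x ≤ 44−x ≤ 29 are chosen — 7 such pairs.
The remaining 10 elements (those with no distinct partner in range) can never complete a 44-sum, so the worst case takes all of them and one from each pair: 10 + 7 = 17.
The 18th integer has to be the second member of some pair, so 17 + 1 = 18.

18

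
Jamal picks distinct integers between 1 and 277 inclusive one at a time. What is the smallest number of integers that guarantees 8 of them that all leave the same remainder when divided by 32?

Pigeonhole: the 32 residue classes mod 32 are the pigeonholes.
With 224 integers one could put 7 in each residue class and have no class reach 8.
The 225th integer pushes some class to 8, so 32·7 + 1 = 225.

225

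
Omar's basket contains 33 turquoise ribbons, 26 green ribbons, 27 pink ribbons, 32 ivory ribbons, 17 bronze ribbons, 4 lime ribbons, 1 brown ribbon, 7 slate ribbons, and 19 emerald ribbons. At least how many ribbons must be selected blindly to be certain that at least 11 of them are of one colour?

An adversary could hand out at most 10 ribbons per colour (lime, brown, slate run out sooner): 10 + 10 + 10 + 10 + 10 + 4 + 1 + 7 + 10 = 72 ribbons and still no colour has 11.
By the pigeonhole principle, one more ribbon lands in a colour already at 10, so 73 draws are enough and 72 are not.

73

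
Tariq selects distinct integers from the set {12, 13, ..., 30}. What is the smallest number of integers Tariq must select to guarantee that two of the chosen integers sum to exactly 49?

14

Group the elements by complementary pair {x, 49−x}: {19,30}, {20,29}, {21,28}, …, giving 6 two-element pairs and 7 integers whose partner 49−x falls outside [12,30].
By the pigeonhole principle, treating each of those 13 groups as a pigeonhole, one can pick one integer per group — 13 integers — with no two summing to 49.
The 14th integer lands in an occupied pair, forcing a sum of 49.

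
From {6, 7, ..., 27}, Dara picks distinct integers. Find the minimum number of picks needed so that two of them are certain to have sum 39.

A set avoiding the sum 39 can contain at most one of each pair {x, 39−x}, plus the 6 elements whose complement lies outside the range.
The integers 6, …, 19 (14 of them) are such a set: any two sum to at least 6+7 = 13 and at most 18+19 = 37 < 39.
Pigeonhole: any 15th integer completes one of the 8 pairs, so 15 choices force a sum of 39.

15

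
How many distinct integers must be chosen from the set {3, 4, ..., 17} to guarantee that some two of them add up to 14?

Group the elements by complementary pair {x, 14−x}: {3,11}, {4,10}, {5,9}, …, giving 4 two-element pairs, the single value 7 (it cannot pair with itself since the integers are distinct), and 6 integers whose partner 14−x falls outside [3,17].
Pigeonhole: treating each of those 11 groups as a pigeonhole, one can pick one integer per group — 11 integers — with no two summing to 14.
The 12th integer lands in an occupied pair, forcing a sum of 14.

12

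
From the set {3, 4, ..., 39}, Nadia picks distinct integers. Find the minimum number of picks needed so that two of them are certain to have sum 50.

24

Two chosen integers sum to 50 exactly when both halves of some pair {x, 50−x} with 11 ≤ x ≤ 50−x ≤ 39 are chosen — 14 such pairs.
The remaining 9 elements (those with no distinct partner in range) can never complete a 50-sum, so the worst case takes all of them and one from each pair: 9 + 14 = 23.
The 24th integer has to be the second member of some pair, so 23 + 1 = 24.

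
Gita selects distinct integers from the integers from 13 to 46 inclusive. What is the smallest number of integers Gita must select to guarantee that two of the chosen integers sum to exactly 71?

24

Two chosen integers sum to 71 exactly when both halves of some pair {x, 71−x} with 25 ≤ x ≤ 71−x ≤ 46 are chosen — 11 such pairs.
The remaining 12 elements (those with no distinct partner in range) can never complete a 71-sum, so the worst case takes all of them and one from each pair: 12 + 11 = 23.
By pigeonhole, the 24th integer has to be the second member of some pair, so 23 + 1 = 24.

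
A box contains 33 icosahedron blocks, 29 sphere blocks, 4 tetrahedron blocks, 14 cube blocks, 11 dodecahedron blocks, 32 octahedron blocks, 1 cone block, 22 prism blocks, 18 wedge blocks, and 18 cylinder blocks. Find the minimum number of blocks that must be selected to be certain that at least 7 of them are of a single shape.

54

Put each drawn block into a box by shape. The largest draw with every box below 7 takes min(count, 6) from each shape; shapes with fewer than 6 contribute all they have.
Σ min(cᵢ, 6) = 6 + 6 + 4 + 6 + 6 + 6 + 1 + 6 + 6 + 6 = 53.
Draw number 53 + 1 = 54 must push one box to 7.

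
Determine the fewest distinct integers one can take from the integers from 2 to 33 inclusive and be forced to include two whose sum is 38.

A set avoiding the sum 38 can contain at most one of each pair {x, 38−x}, plus the 4 elements whose complement lies outside the range or equal to its own complement.
The integers 2, …, 19 (18 of them) are such a set: any two sum to at least 2+3 = 5 and at most 18+19 = 37 < 38.
By the pigeonhole principle, any 19th integer completes one of the 14 pairs, so 19 choices force a sum of 38.

19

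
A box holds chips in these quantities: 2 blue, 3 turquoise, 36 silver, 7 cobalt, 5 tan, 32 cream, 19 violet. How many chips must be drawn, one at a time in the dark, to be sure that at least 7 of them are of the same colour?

By pigeonhole, put each drawn chip into a box by colour. The largest draw with every box below 7 takes min(count, 6) from each colour; colours with fewer than 6 contribute all they have.
Σ min(cᵢ, 6) = 2 + 3 + 6 + 6 + 5 + 6 + 6 = 34.
Draw number 34 + 1 = 35 must push one box to 7.

35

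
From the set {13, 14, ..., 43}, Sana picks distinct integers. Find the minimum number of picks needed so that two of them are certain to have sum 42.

24

Two chosen integers sum to 42 exactly when both halves of some pair {x, 42−x} with 13 ≤ x ≤ 42−x ≤ 29 are chosen — 8 such pairs.
The remaining 15 elements (those with no distinct partner in range) can never complete a 42-sum, so the worst case takes all of them and one from each pair: 15 + 8 = 23.
By pigeonhole, the 24th integer has to be the second member of some pair, so 23 + 1 = 24.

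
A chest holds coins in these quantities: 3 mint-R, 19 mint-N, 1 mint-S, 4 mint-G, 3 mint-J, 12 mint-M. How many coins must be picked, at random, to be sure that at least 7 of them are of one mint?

24

Put each drawn coin into a box by mint. The largest draw with every box below 7 takes min(count, 6) from each mint; mints with fewer than 6 contribute all they have.
Σ min(cᵢ, 6) = 3 + 6 + 1 + 4 + 3 + 6 = 23.
Draw number 23 + 1 = 24 must push one box to 7.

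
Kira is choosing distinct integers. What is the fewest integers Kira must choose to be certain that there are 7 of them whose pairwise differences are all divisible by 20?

121

Integers whose pairwise differences are multiples of 20 are exactly those sharing a remainder mod 20. The 20 residue classes mod 20 are the pigeonholes.
With 120 integers one could put 6 in each residue class and have no class reach 7.
The 121st integer pushes some class to 7, so 20·6 + 1 = 121.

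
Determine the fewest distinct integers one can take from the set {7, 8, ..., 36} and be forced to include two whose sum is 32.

Group the elements by complementary pair {x, 32−x}: {7,25}, {8,24}, {9,23}, …, giving 9 two-element pairs; the single value 16 (it cannot pair with itself since the integers are distinct); and 11 integers whose partner 32−x falls outside [7,36].
Treating each of those 21 groups as a pigeonhole, one can pick one integer per group — 21 integers — with no two summing to 32.
The 22nd integer lands in an occupied pair, forcing a sum of 32.

22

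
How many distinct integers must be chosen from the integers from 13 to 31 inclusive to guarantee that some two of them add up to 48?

Two chosen integers sum to 48 exactly when both halves of some pair {x, 48−x} with 17 ≤ x ≤ 48−x ≤ 31 are chosen — 7 such pairs.
The remaining 5 elements (those with no distinct partner in range) can never complete a 48-sum, so the worst case takes all of them and one from each pair: 5 + 7 = 12.
Pigeonhole: the 13th integer has to be the second member of some pair, so 12 + 1 = 13.

13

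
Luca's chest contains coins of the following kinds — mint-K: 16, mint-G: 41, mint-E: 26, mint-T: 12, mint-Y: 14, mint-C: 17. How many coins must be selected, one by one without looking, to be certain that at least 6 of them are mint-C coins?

115

In the worst case for collecting mint-C coins, every non-mint-C coin comes out first.
There are 16 + 41 + 26 + 12 + 14 = 109 non-mint-C coins altogether.
After those, each further coin must be mint-C, so 109 + 6 = 115 draws guarantee 6 mint-C coins.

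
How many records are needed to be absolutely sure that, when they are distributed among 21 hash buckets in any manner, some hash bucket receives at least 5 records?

With 84 records one could put exactly 4 in each of the 21 hash buckets, and no hash bucket would reach 5.
One more record must land in a hash bucket that already has 4, giving it 5.
So 21 × 4 + 1 = 85 records are required.

85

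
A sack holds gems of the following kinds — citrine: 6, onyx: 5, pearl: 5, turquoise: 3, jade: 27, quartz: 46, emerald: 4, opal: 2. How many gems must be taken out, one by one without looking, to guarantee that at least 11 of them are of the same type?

By the pigeonhole principle, put each drawn gem into a box by type. The largest draw with every box below 11 takes min(count, 10) from each type; types with fewer than 10 contribute all they have.
Σ min(cᵢ, 10) = 6 + 5 + 5 + 3 + 10 + 10 + 4 + 2 = 45.
Draw number 45 + 1 = 46 must push one box to 11.

46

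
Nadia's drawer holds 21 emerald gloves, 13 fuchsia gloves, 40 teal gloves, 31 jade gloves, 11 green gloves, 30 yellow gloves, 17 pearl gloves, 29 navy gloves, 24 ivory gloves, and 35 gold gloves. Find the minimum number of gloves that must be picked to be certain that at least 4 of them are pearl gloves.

238

In the worst case for collecting pearl gloves, every non-pearl glove comes out first.
There are 21 + 13 + 40 + 31 + 11 + 30 + 29 + 24 + 35 = 234 non-pearl gloves altogether.
After those, each further glove must be pearl, so 234 + 4 = 238 draws guarantee 4 pearl gloves.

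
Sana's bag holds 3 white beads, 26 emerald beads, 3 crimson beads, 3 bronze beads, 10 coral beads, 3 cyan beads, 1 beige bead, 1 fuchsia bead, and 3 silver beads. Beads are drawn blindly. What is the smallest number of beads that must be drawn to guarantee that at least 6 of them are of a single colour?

An adversary could hand out at most 5 beads per colour (7 colours run out sooner): 3 + 5 + 3 + 3 + 5 + 3 + 1 + 1 + 3 = 27 beads and still no colour has 6.
One more bead lands in a colour already at 5, so 28 draws are enough and 27 are not.

28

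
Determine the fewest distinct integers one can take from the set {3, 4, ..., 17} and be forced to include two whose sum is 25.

Group the elements by complementary pair {x, 25−x}: {8,17}, {9,16}, {10,15}, …, giving 5 two-element pairs and 5 integers whose partner 25−x falls outside [3,17].
By pigeonhole, treating each of those 10 groups as a pigeonhole, one can pick one integer per group — 10 integers — with no two summing to 25.
The 11th integer lands in an occupied pair, forcing a sum of 25.

11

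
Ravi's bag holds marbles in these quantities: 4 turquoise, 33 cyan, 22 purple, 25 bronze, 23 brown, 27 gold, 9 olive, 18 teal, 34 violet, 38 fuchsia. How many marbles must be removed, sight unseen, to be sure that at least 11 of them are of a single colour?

94

By pigeonhole, the 10 colours are the holes; the marbles drawn are the pigeons.
To avoid 11 of any one colour, the worst case takes at most 10 of each colour, or every marble of a colour that has fewer than 10.
That gives 4 + 10 + 10 + 10 + 10 + 10 + 9 + 10 + 10 + 10 = 93 marbles with no colour reaching 11.
The next marble forces some colour to 11, so 93 + 1 = 94.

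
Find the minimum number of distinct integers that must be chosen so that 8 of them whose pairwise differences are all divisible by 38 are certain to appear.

267

Integers whose pairwise differences are multiples of 38 are exactly those sharing a remainder mod 38. By the pigeonhole principle, the 38 residue classes mod 38 are the pigeonholes.
With 266 integers one could put 7 in each residue class and have no class reach 8.
The 267th integer pushes some class to 8, so 38·7 + 1 = 267.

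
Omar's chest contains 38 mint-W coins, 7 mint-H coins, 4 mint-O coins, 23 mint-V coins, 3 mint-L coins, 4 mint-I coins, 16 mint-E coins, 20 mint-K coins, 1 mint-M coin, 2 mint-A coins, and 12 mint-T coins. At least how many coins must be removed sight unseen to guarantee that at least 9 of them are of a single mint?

62

By the pigeonhole principle, put each drawn coin into a box by mint. The largest draw with every box below 9 takes min(count, 8) from each mint; mints with fewer than 8 contribute all they have.
Σ min(cᵢ, 8) = 8 + 7 + 4 + 8 + 3 + 4 + 8 + 8 + 1 + 2 + 8 = 61.
Draw number 61 + 1 = 62 must push one box to 9.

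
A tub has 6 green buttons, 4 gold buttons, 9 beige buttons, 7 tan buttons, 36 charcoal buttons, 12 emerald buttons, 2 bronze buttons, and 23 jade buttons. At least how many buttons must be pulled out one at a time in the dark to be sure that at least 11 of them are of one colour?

59

Pigeonhole: put each drawn button into a box by colour. The largest draw with every box below 11 takes min(count, 10) from each colour; colours with fewer than 10 contribute all they have.
Σ min(cᵢ, 10) = 6 + 4 + 9 + 7 + 10 + 10 + 2 + 10 = 58.
Draw number 58 + 1 = 59 must push one box to 11.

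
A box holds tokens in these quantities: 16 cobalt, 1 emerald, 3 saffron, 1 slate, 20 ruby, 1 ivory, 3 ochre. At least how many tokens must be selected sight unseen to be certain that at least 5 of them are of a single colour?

18

An adversary could hand out at most 4 tokens per colour (5 colours run out sooner): 4 + 1 + 3 + 1 + 4 + 1 + 3 = 17 tokens and still no colour has 5.
One more token lands in a colour already at 4, so 18 draws are enough and 17 are not.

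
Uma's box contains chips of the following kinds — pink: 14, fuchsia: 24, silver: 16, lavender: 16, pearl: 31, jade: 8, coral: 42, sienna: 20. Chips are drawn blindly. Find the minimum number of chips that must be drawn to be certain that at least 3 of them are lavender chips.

158

In the worst case for collecting lavender chips, every non-lavender chip comes out first.
There are 14 + 24 + 16 + 31 + 8 + 42 + 20 = 155 non-lavender chips altogether.
After those, each further chip must be lavender, so 155 + 3 = 158 draws guarantee 3 lavender chips.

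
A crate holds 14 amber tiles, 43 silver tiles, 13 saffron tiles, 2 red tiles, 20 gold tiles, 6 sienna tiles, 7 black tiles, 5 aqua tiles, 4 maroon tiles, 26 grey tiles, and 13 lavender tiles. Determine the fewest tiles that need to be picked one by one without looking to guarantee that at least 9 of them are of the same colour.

73

By pigeonhole, the 11 colours are the holes; the tiles drawn are the pigeons.
To avoid 9 of any one colour, the worst case takes at most 8 of each colour, or every tile of a colour that has fewer than 8.
That gives 8 + 8 + 8 + 2 + 8 + 6 + 7 + 5 + 4 + 8 + 8 = 72 tiles with no colour reaching 9.
The next tile forces some colour to 9, so 72 + 1 = 73.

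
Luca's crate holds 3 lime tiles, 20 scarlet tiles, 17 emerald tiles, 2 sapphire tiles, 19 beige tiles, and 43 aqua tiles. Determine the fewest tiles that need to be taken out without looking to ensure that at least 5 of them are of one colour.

22

By pigeonhole, put each drawn tile into a box by colour. The largest draw with every box below 5 takes min(count, 4) from each colour; colours with fewer than 4 contribute all they have.
Σ min(cᵢ, 4) = 3 + 4 + 4 + 2 + 4 + 4 = 21.
Draw number 21 + 1 = 22 must push one box to 5.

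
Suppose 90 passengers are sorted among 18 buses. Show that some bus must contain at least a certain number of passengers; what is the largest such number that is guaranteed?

5

The 18 buses are the holes and the 90 passengers are the pigeons.
If every bus held at most 4 passengers, the total would be at most 18 × 4 = 72, which is less than 90.
So some bus holds at least ⌈90/18⌉ = 5 passengers.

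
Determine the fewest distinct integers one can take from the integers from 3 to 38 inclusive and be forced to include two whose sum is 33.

Group the elements by complementary pair {x, 33−x}: {3,30}, {4,29}, {5,28}, …, giving 14 two-element pairs and 8 integers whose partner 33−x falls outside [3,38].
Pigeonhole: treating each of those 22 groups as a pigeonhole, one can pick one integer per group — 22 integers — with no two summing to 33.
The 23rd integer lands in an occupied pair, forcing a sum of 33.

23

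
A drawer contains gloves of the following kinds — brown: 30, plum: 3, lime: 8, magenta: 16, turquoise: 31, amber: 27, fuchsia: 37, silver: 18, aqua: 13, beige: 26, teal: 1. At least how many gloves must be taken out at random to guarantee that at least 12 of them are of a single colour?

By the pigeonhole principle, put each drawn glove into a box by colour. The largest draw with every box below 12 takes min(count, 11) from each colour; colours with fewer than 11 contribute all they have.
Σ min(cᵢ, 11) = 11 + 3 + 8 + 11 + 11 + 11 + 11 + 11 + 11 + 11 + 1 = 100.
Draw number 100 + 1 = 101 must push one box to 12.

101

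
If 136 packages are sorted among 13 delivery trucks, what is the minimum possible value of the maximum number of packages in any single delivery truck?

The 13 delivery trucks are the holes and the 136 packages are the pigeons.
If every delivery truck held at most 10 packages, the total would be at most 13 × 10 = 130, which is less than 136.
So some delivery truck holds at least ⌈136/13⌉ = 11 packages.

11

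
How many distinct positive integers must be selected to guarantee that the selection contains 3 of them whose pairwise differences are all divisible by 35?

71

Integers whose pairwise differences are multiples of 35 are exactly those sharing a remainder mod 35. Pigeonhole: the 35 residue classes mod 35 are the pigeonholes.
With 70 integers one could put 2 in each residue class and have no class reach 3.
The 71st integer pushes some class to 3, so 35·2 + 1 = 71.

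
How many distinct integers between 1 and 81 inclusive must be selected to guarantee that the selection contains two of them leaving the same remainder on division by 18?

By pigeonhole, the 18 residue classes mod 18 are the pigeonholes.
With 18 integers one could put 1 in each residue class and have no class reach 2.
The 19th integer pushes some class to 2, so 18·1 + 1 = 19.

19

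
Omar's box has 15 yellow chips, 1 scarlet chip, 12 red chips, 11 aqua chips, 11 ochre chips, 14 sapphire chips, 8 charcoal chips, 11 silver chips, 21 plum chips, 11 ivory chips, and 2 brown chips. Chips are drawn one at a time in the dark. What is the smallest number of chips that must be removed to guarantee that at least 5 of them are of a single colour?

40

By the pigeonhole principle, put each drawn chip into a box by colour. The largest draw with every box below 5 takes min(count, 4) from each colour; colours with fewer than 4 contribute all they have.
Σ min(cᵢ, 4) = 4 + 1 + 4 + 4 + 4 + 4 + 4 + 4 + 4 + 4 + 2 = 39.
Draw number 39 + 1 = 40 must push one box to 5.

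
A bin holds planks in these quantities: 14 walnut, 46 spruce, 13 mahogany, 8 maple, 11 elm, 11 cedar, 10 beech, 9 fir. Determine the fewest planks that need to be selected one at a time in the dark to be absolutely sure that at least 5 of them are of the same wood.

33

The 8 woods are the holes; the planks drawn are the pigeons.
To avoid 5 of any one wood, the worst case takes at most 4 of each wood.
That gives 4 + 4 + 4 + 4 + 4 + 4 + 4 + 4 = 32 planks with no wood reaching 5.
The next plank forces some wood to 5, so 32 + 1 = 33.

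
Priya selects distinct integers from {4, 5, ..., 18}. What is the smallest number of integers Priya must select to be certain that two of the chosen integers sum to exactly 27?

11

Two chosen integers sum to 27 exactly when both halves of some pair {x, 27−x} with 9 ≤ x ≤ 27−x ≤ 18 are chosen — 5 such pairs.
The remaining 5 elements (those with no distinct partner in range) can never complete a 27-sum, so the worst case takes all of them and one from each pair: 5 + 5 = 10.
The 11th integer has to be the second member of some pair, so 10 + 1 = 11.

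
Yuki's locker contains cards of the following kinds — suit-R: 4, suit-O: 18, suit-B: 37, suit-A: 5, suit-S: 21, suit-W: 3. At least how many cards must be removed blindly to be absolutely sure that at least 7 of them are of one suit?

By pigeonhole, the 6 suits are the holes; the cards drawn are the pigeons.
To avoid 7 of any one suit, the worst case takes at most 6 of each suit, or every card of a suit that has fewer than 6.
That gives 4 + 6 + 6 + 5 + 6 + 3 = 30 cards with no suit reaching 7.
The next card forces some suit to 7, so 30 + 1 = 31.

31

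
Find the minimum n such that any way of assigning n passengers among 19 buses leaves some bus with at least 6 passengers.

With 95 passengers one could put exactly 5 in each of the 19 buses, and no bus would reach 6.
One more passenger must land in a bus that already has 5, giving it 6.
So 19 × 5 + 1 = 96 passengers are required.

96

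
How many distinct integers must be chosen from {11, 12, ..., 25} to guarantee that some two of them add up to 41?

Group the elements by complementary pair {x, 41−x}: {16,25}, {17,24}, {18,23}, …, giving 5 two-element pairs and 5 integers whose partner 41−x falls outside [11,25].
Treating each of those 10 groups as a pigeonhole, one can pick one integer per group — 10 integers — with no two summing to 41.
The 11th integer lands in an occupied pair, forcing a sum of 41.

11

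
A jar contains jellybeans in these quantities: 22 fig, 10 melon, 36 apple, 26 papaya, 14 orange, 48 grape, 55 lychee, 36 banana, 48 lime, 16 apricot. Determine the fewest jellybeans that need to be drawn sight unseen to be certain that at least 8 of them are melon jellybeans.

309

In the worst case for collecting melon jellybeans, every non-melon jellybean comes out first.
There are 22 + 36 + 26 + 14 + 48 + 55 + 36 + 48 + 16 = 301 non-melon jellybeans altogether.
After those, each further jellybean must be melon, so 301 + 8 = 309 draws guarantee 8 melon jellybeans.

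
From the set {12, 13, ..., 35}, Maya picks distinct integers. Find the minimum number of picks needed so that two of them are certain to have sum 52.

16

Group the elements by complementary pair {x, 52−x}: {17,35}, {18,34}, {19,33}, …, giving 9 two-element pairs; the single value 26 (it cannot pair with itself since the integers are distinct); and 5 integers whose partner 52−x falls outside [12,35].
By pigeonhole, treating each of those 15 groups as a pigeonhole, one can pick one integer per group — 15 integers — with no two summing to 52.
The 16th integer lands in an occupied pair, forcing a sum of 52.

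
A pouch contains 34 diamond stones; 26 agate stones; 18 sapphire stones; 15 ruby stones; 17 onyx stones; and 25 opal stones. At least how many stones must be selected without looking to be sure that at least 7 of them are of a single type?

The 6 types are the holes; the stones drawn are the pigeons.
To avoid 7 of any one type, the worst case takes at most 6 of each type.
That gives 6 + 6 + 6 + 6 + 6 + 6 = 36 stones with no type reaching 7.
The next stone forces some type to 7, so 36 + 1 = 37.

37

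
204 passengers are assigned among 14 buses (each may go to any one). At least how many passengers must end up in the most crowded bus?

By the pigeonhole principle, the 14 buses are the holes and the 204 passengers are the pigeons.
If every bus held at most 14 passengers, the total would be at most 14 × 14 = 196, which is less than 204.
So some bus holds at least ⌈204/14⌉ = 15 passengers.

15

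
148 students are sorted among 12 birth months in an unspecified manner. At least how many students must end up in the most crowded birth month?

By pigeonhole, the 12 birth months are the holes and the 148 students are the pigeons.
If every birth month held at most 12 students, the total would be at most 12 × 12 = 144, which is less than 148.
So some birth month holds at least ⌈148/12⌉ = 13 students.

13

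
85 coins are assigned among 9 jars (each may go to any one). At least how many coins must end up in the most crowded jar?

Pigeonhole: the 9 jars are the holes and the 85 coins are the pigeons.
If every jar held at most 9 coins, the total would be at most 9 × 9 = 81, which is less than 85.
So some jar holds at least ⌈85/9⌉ = 10 coins.

10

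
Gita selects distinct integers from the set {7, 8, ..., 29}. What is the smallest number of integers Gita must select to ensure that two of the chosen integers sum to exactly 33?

14

Two chosen integers sum to 33 exactly when both halves of some pair {x, 33−x} with 7 ≤ x ≤ 33−x ≤ 26 are chosen — 10 such pairs.
The remaining 3 elements (those with no distinct partner in range) can never complete a 33-sum, so the worst case takes all of them and one from each pair: 3 + 10 = 13.
Pigeonhole: the 14th integer has to be the second member of some pair, so 13 + 1 = 14.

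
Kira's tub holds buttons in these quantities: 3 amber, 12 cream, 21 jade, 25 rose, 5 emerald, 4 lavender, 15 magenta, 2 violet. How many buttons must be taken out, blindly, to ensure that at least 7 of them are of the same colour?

39

Put each drawn button into a box by colour. The largest draw with every box below 7 takes min(count, 6) from each colour; colours with fewer than 6 contribute all they have.
Σ min(cᵢ, 6) = 3 + 6 + 6 + 6 + 5 + 4 + 6 + 2 = 38.
Draw number 38 + 1 = 39 must push one box to 7.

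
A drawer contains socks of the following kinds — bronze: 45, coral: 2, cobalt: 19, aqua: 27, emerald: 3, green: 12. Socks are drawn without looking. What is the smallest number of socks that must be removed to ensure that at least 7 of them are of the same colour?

Pigeonhole: the 6 colours are the holes; the socks drawn are the pigeons.
To avoid 7 of any one colour, the worst case takes at most 6 of each colour, or every sock of a colour that has fewer than 6.
That gives 6 + 2 + 6 + 6 + 3 + 6 = 29 socks with no colour reaching 7.
The next sock forces some colour to 7, so 29 + 1 = 30.

30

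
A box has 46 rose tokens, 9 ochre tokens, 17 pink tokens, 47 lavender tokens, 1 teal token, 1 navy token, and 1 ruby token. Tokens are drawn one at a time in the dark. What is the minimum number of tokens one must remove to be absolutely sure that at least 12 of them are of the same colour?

By pigeonhole, the 7 colours are the holes; the tokens drawn are the pigeons.
To avoid 12 of any one colour, the worst case takes at most 11 of each colour, or every token of a colour that has fewer than 11.
That gives 11 + 9 + 11 + 11 + 1 + 1 + 1 = 45 tokens with no colour reaching 12.
The next token forces some colour to 12, so 45 + 1 = 46.

46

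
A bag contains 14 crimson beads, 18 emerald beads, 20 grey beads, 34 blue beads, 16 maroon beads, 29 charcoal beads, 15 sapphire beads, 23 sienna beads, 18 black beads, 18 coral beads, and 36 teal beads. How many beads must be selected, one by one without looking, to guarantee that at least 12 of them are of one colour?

122

An adversary could hand out at most 11 beads per colour: 11 + 11 + 11 + 11 + 11 + 11 + 11 + 11 + 11 + 11 + 11 = 121 beads and still no colour has 12.
Pigeonhole: one more bead lands in a colour already at 11, so 122 draws are enough and 121 are not.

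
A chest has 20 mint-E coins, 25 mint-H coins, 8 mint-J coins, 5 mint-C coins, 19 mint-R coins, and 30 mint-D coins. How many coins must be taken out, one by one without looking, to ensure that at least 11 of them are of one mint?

By the pigeonhole principle, the 6 mints are the holes; the coins drawn are the pigeons.
To avoid 11 of any one mint, the worst case takes at most 10 of each mint, or every coin of a mint that has fewer than 10.
That gives 10 + 10 + 8 + 5 + 10 + 10 = 53 coins with no mint reaching 11.
The next coin forces some mint to 11, so 53 + 1 = 54.

54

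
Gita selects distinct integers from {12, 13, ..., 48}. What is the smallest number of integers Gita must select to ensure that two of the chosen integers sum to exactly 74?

A set avoiding the sum 74 can contain at most one of each pair {x, 74−x}, plus the 15 elements whose complement lies outside the range or equal to its own complement.
The integers 12, …, 37 (26 of them) are such a set: any two sum to at least 12+13 = 25 and at most 36+37 = 73 < 74.
Any 27th integer completes one of the 11 pairs, so 27 choices force a sum of 74.

27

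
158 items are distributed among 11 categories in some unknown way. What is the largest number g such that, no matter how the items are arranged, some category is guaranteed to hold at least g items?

Pigeonhole: the 11 categories are the holes and the 158 items are the pigeons.
If every category held at most 14 items, the total would be at most 11 × 14 = 154, which is less than 158.
So some category holds at least ⌈158/11⌉ = 15 items.

15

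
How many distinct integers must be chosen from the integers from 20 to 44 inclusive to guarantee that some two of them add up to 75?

19

Two chosen integers sum to 75 exactly when both halves of some pair {x, 75−x} with 31 ≤ x ≤ 75−x ≤ 44 are chosen — 7 such pairs.
The remaining 11 elements (those with no distinct partner in range) can never complete a 75-sum, so the worst case takes all of them and one from each pair: 11 + 7 = 18.
The 19th integer has to be the second member of some pair, so 18 + 1 = 19.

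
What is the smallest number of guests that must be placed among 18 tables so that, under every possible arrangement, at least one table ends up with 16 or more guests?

271

With 270 guests one could put exactly 15 in each of the 18 tables, and no table would reach 16.
By the pigeonhole principle, one more guest must land in a table that already has 15, giving it 16.
So 18 × 15 + 1 = 271 guests are required.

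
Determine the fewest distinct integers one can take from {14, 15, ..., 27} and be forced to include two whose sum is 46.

11

Group the elements by complementary pair {x, 46−x}: {19,27}, {20,26}, {21,25}, …, giving 4 two-element pairs; the single value 23 (it cannot pair with itself since the integers are distinct); and 5 integers whose partner 46−x falls outside [14,27].
Pigeonhole: treating each of those 10 groups as a pigeonhole, one can pick one integer per group — 10 integers — with no two summing to 46.
The 11th integer lands in an occupied pair, forcing a sum of 46.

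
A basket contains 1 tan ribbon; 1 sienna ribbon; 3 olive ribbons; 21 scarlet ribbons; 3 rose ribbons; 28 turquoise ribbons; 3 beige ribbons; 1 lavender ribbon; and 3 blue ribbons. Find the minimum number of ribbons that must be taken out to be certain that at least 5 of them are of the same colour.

An adversary could hand out at most 4 ribbons per colour (7 colours run out sooner): 1 + 1 + 3 + 4 + 3 + 4 + 3 + 1 + 3 = 23 ribbons and still no colour has 5.
One more ribbon lands in a colour already at 4, so 24 draws are enough and 23 are not.

24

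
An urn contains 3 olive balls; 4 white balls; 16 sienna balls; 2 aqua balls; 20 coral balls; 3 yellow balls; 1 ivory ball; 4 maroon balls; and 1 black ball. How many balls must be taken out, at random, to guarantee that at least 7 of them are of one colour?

An adversary could hand out at most 6 balls per colour (7 colours run out sooner): 3 + 4 + 6 + 2 + 6 + 3 + 1 + 4 + 1 = 30 balls and still no colour has 7.
By pigeonhole, one more ball lands in a colour already at 6, so 31 draws are enough and 30 are not.

31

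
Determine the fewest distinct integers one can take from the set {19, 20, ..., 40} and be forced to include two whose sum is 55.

Group the elements by complementary pair {x, 55−x}: {19,36}, {20,35}, {21,34}, …, giving 9 two-element pairs and 4 integers whose partner 55−x falls outside [19,40].
By pigeonhole, treating each of those 13 groups as a pigeonhole, one can pick one integer per group — 13 integers — with no two summing to 55.
The 14th integer lands in an occupied pair, forcing a sum of 55.

14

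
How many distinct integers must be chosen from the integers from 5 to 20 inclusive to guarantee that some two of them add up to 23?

10

Group the elements by complementary pair {x, 23−x}: {5,18}, {6,17}, {7,16}, …, giving 7 two-element pairs and 2 integers whose partner 23−x falls outside [5,20].
Pigeonhole: treating each of those 9 groups as a pigeonhole, one can pick one integer per group — 9 integers — with no two summing to 23.
The 10th integer lands in an occupied pair, forcing a sum of 23.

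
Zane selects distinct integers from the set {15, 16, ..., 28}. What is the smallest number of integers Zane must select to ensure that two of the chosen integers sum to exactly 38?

11

Group the elements by complementary pair {x, 38−x}: {15,23}, {16,22}, {17,21}, …, giving 4 two-element pairs, the single value 19 (it cannot pair with itself since the integers are distinct), and 5 integers whose partner 38−x falls outside [15,28].
Pigeonhole: treating each of those 10 groups as a pigeonhole, one can pick one integer per group — 10 integers — with no two summing to 38.
The 11th integer lands in an occupied pair, forcing a sum of 38.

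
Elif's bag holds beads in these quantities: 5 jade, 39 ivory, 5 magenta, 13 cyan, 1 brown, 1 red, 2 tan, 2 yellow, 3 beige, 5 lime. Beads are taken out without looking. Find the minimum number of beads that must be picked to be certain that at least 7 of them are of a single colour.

37

By pigeonhole, the 10 colours are the holes; the beads drawn are the pigeons.
To avoid 7 of any one colour, the worst case takes at most 6 of each colour, or every bead of a colour that has fewer than 6.
That gives 5 + 6 + 5 + 6 + 1 + 1 + 2 + 2 + 3 + 5 = 36 beads with no colour reaching 7.
The next bead forces some colour to 7, so 36 + 1 = 37.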